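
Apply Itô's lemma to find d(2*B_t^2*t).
d(2*B_t^2*t) = (2*B_t^2 + 2*t) dt + (4*B_t*t) dB_t

Itô's formula for f(t, x): d f(t, B_t) = (f_t + (1/2) f_xx) dt + f_x dB_t. Compute partials of f(t, x) = 2*t*x^2:
  f_t(t,x)  = 2*x^2
  f_x(t,x)  = 4*t*x
  f_xx(t,x) = 4*t
Assemble drift = f_t + (1/2) f_xx = 2*t + 2*x^2 and diffusion = f_x = 4*t*x. Substituting x = B_t:
  d(2*B_t^2*t) = (2*B_t^2 + 2*t) dt + (4*B_t*t) dB_t.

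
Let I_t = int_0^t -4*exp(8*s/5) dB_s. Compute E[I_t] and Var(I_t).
E[I_t] = 0; Var(I_t) = 5*exp(16*t/5) - 5

The Itô integral of a deterministic integrand f(s) has mean 0 because each increment f(s) * (B_{s+ds} - B_s) has mean 0. By the Itô isometry:
  Var( int_0^t f(s) dB_s ) = E[ (int_0^t f(s) dB_s)^2 ] = int_0^t f(s)^2 ds.
Here f(s) = -4*exp(8*s/5), so f(s)^2 = 16*exp(16*s/5). Integrate:
  int_0^t (16*exp(16*s/5)) ds = 5*exp(16*t/5) - 5.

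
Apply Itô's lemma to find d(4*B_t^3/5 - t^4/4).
d(4*B_t^3/5 - t^4/4) = (12*B_t/5 - t^3) dt + (12*B_t^2/5) dB_t

Itô's formula for f(t, x): d f(t, B_t) = (f_t + (1/2) f_xx) dt + f_x dB_t. Compute partials of f(t, x) = -t^4/4 + 4*x^3/5:
  f_t(t,x)  = -t^3
  f_x(t,x)  = 12*x^2/5
  f_xx(t,x) = 24*x/5
Assemble drift = f_t + (1/2) f_xx = -t^3 + 12*x/5 and diffusion = f_x = 12*x^2/5. Substituting x = B_t:
  d(4*B_t^3/5 - t^4/4) = (12*B_t/5 - t^3) dt + (12*B_t^2/5) dB_t.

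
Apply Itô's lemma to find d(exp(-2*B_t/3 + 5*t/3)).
d(exp(-2*B_t/3 + 5*t/3)) = (17*exp(-2*B_t/3 + 5*t/3)/9) dt + (-2*exp(-2*B_t/3 + 5*t/3)/3) dB_t

Itô's formula for f(t, x): d f(t, B_t) = (f_t + (1/2) f_xx) dt + f_x dB_t. Compute partials of f(t, x) = exp(5*t/3 - 2*x/3):
  f_t(t,x)  = 5*exp(5*t/3 - 2*x/3)/3
  f_x(t,x)  = -2*exp(5*t/3 - 2*x/3)/3
  f_xx(t,x) = 4*exp(5*t/3 - 2*x/3)/9
Assemble drift = f_t + (1/2) f_xx = 17*exp(5*t/3 - 2*x/3)/9 and diffusion = f_x = -2*exp(5*t/3 - 2*x/3)/3. Substituting x = B_t:
  d(exp(-2*B_t/3 + 5*t/3)) = (17*exp(-2*B_t/3 + 5*t/3)/9) dt + (-2*exp(-2*B_t/3 + 5*t/3)/3) dB_t.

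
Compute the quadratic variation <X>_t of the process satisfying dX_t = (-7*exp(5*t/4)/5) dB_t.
<X>_t = 98*exp(5*t/2)/125 - 98/125

For an Itô process dX_t = a(t) dt + b(t) dB_t, the quadratic variation is <X>_t = int_0^t b(s)^2 ds (the drift term does not contribute). Here b(s) = -7*exp(5*s/4)/5, so
  b(s)^2 = 49*exp(5*s/2)/25.
Integrating from 0 to t:
  <X>_t = int_0^t (49*exp(5*s/2)/25) ds = 98*exp(5*t/2)/125 - 98/125.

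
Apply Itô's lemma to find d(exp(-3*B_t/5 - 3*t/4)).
d(exp(-3*B_t/5 - 3*t/4)) = (-57*exp(-3*B_t/5 - 3*t/4)/100) dt + (-3*exp(-3*B_t/5 - 3*t/4)/5) dB_t

Itô's formula for f(t, x): d f(t, B_t) = (f_t + (1/2) f_xx) dt + f_x dB_t. Compute partials of f(t, x) = exp(-3*t/4 - 3*x/5):
  f_t(t,x)  = -3*exp(-3*t/4 - 3*x/5)/4
  f_x(t,x)  = -3*exp(-3*t/4 - 3*x/5)/5
  f_xx(t,x) = 9*exp(-3*t/4 - 3*x/5)/25
Assemble drift = f_t + (1/2) f_xx = -57*exp(-3*t/4 - 3*x/5)/100 and diffusion = f_x = -3*exp(-3*t/4 - 3*x/5)/5. Substituting x = B_t:
  d(exp(-3*B_t/5 - 3*t/4)) = (-57*exp(-3*B_t/5 - 3*t/4)/100) dt + (-3*exp(-3*B_t/5 - 3*t/4)/5) dB_t.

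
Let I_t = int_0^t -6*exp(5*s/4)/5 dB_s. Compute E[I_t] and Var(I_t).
E[I_t] = 0; Var(I_t) = 72*exp(5*t/2)/125 - 72/125

The Itô integral of a deterministic integrand f(s) has mean 0 because each increment f(s) * (B_{s+ds} - B_s) has mean 0. By the Itô isometry:
  Var( int_0^t f(s) dB_s ) = E[ (int_0^t f(s) dB_s)^2 ] = int_0^t f(s)^2 ds.
Here f(s) = -6*exp(5*s/4)/5, so f(s)^2 = 36*exp(5*s/2)/25. Integrate:
  int_0^t (36*exp(5*s/2)/25) ds = 72*exp(5*t/2)/125 - 72/125.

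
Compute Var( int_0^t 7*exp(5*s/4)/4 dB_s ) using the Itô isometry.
Var = 49*exp(5*t/2)/40 - 49/40

The Itô integral of a deterministic integrand f(s) has mean 0 because each increment f(s) * (B_{s+ds} - B_s) has mean 0. By the Itô isometry:
  Var( int_0^t f(s) dB_s ) = E[ (int_0^t f(s) dB_s)^2 ] = int_0^t f(s)^2 ds.
Here f(s) = 7*exp(5*s/4)/4, so f(s)^2 = 49*exp(5*s/2)/16. Integrate:
  int_0^t (49*exp(5*s/2)/16) ds = 49*exp(5*t/2)/40 - 49/40.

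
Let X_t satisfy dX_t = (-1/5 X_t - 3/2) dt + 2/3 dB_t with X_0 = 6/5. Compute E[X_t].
E[X_t] = -15/2 + 87*exp(-t/5)/10

Taking expectations and using E[dB_t] = 0, the mean m(t) = E[X_t] satisfies the ODE m'(t) = a m(t) + b with m(0) = x_0. With a = -1/5, b = -3/2, x_0 = 6/5, the solution is
  m(t) = x_0 * exp(a t) + (b/a) * (exp(a t) - 1)
       = (6/5) * exp((-1/5) t) + ((-3/2)/(-1/5)) * (exp((-1/5) t) - 1)
       = -15/2 + 87*exp(-t/5)/10.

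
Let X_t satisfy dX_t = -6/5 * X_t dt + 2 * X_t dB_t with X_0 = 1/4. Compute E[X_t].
E[X_t] = exp(-6*t/5)/4

For GBM dX = mu X dt + sigma X dB with X_0 = x_0, apply Itô to Y = log X: dY = (mu - sigma^2/2) dt + sigma dB, so Y_t = log(x_0) + (mu - sigma^2/2) t + sigma B_t and hence X_t = x_0 * exp((mu - sigma^2/2) t + sigma B_t).
With mu = -6/5, sigma = 2, x_0 = 1/4, this gives:
  X_t = 1/4 * exp((-16/5) * t + (2) * B_t).
Since sigma*B_t ~ Normal(0, sigma^2 t), E[exp(sigma*B_t)] = exp(sigma^2 t / 2); so E[X_t] = x_0 * exp((mu - sigma^2/2) t) * exp(sigma^2 t / 2) = x_0 * exp(mu t) = exp(-6*t/5)/4.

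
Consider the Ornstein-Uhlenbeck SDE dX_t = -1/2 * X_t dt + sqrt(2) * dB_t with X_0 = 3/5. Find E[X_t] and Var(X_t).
E[X_t] = 3*exp(-t/2)/5; Var(X_t) = 2 - 2*exp(-t)

The OU SDE dX = -theta X dt + sigma dB admits the integrating factor exp(theta t): d(exp(theta t) X_t) = sigma exp(theta t) dB_t. Integrating from 0 to t:
  X_t = x_0 * exp(-theta t) + sigma * int_0^t exp(-theta (t-s)) dB_s.
The Itô integral has mean 0 and (by the Itô isometry) variance sigma^2 * int_0^t exp(-2 theta (t - s)) ds = sigma^2 * (1 - exp(-2 theta t)) / (2 theta).
With theta = 1/2, sigma = sqrt(2), x_0 = 3/5:
  E[X_t] = 3/5 * exp(-1/2 t) = 3*exp(-t/2)/5
  Var(X_t) = (sqrt(2))^2 * (1 - exp(-2*1/2 t)) / (2 * 1/2) = 2 - 2*exp(-t).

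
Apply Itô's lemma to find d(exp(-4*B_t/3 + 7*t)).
d(exp(-4*B_t/3 + 7*t)) = (71*exp(-4*B_t/3 + 7*t)/9) dt + (-4*exp(-4*B_t/3 + 7*t)/3) dB_t

Itô's formula for f(t, x): d f(t, B_t) = (f_t + (1/2) f_xx) dt + f_x dB_t. Compute partials of f(t, x) = exp(7*t - 4*x/3):
  f_t(t,x)  = 7*exp(7*t - 4*x/3)
  f_x(t,x)  = -4*exp(7*t - 4*x/3)/3
  f_xx(t,x) = 16*exp(7*t - 4*x/3)/9
Assemble drift = f_t + (1/2) f_xx = 71*exp(7*t - 4*x/3)/9 and diffusion = f_x = -4*exp(7*t - 4*x/3)/3. Substituting x = B_t:
  d(exp(-4*B_t/3 + 7*t)) = (71*exp(-4*B_t/3 + 7*t)/9) dt + (-4*exp(-4*B_t/3 + 7*t)/3) dB_t.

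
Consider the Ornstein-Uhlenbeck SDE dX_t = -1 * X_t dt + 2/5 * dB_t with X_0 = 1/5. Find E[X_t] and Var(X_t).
E[X_t] = exp(-t)/5; Var(X_t) = 2/25 - 2*exp(-2*t)/25

The OU SDE dX = -theta X dt + sigma dB admits the integrating factor exp(theta t): d(exp(theta t) X_t) = sigma exp(theta t) dB_t. Integrating from 0 to t:
  X_t = x_0 * exp(-theta t) + sigma * int_0^t exp(-theta (t-s)) dB_s.
The Itô integral has mean 0 and (by the Itô isometry) variance sigma^2 * int_0^t exp(-2 theta (t - s)) ds = sigma^2 * (1 - exp(-2 theta t)) / (2 theta).
With theta = 1, sigma = 2/5, x_0 = 1/5:
  E[X_t] = 1/5 * exp(-1 t) = exp(-t)/5
  Var(X_t) = (2/5)^2 * (1 - exp(-2*1 t)) / (2 * 1) = 2/25 - 2*exp(-2*t)/25.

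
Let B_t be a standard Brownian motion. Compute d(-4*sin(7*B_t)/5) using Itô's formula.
d(-4*sin(7*B_t)/5) = (98*sin(7*B_t)/5) dt + (-28*cos(7*B_t)/5) dB_t

Itô's formula for f(B_t) gives d f(B_t) = f'(B_t) dB_t + (1/2) f''(B_t) dt. Compute derivatives of f(x) = -4*sin(7*x)/5:
  f'(x)  = -28*cos(7*x)/5
  f''(x) = 196*sin(7*x)/5
Substitute x = B_t and multiply the f'' term by 1/2:
  drift     = (1/2) * (196*sin(7*x)/5) evaluated at B_t = 98*sin(7*B_t)/5
  diffusion = (-28*cos(7*x)/5) evaluated at B_t = -28*cos(7*B_t)/5
Therefore d(-4*sin(7*B_t)/5) = (98*sin(7*B_t)/5) dt + (-28*cos(7*B_t)/5) dB_t.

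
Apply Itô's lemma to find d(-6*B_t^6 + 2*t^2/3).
d(-6*B_t^6 + 2*t^2/3) = (-90*B_t^4 + 4*t/3) dt + (-36*B_t^5) dB_t

Itô's formula for f(t, x): d f(t, B_t) = (f_t + (1/2) f_xx) dt + f_x dB_t. Compute partials of f(t, x) = 2*t^2/3 - 6*x^6:
  f_t(t,x)  = 4*t/3
  f_x(t,x)  = -36*x^5
  f_xx(t,x) = -180*x^4
Assemble drift = f_t + (1/2) f_xx = 4*t/3 - 90*x^4 and diffusion = f_x = -36*x^5. Substituting x = B_t:
  d(-6*B_t^6 + 2*t^2/3) = (-90*B_t^4 + 4*t/3) dt + (-36*B_t^5) dB_t.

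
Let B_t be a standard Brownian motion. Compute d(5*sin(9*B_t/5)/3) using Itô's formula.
d(5*sin(9*B_t/5)/3) = (-27*sin(9*B_t/5)/10) dt + (3*cos(9*B_t/5)) dB_t

Itô's formula for f(B_t) gives d f(B_t) = f'(B_t) dB_t + (1/2) f''(B_t) dt. Compute derivatives of f(x) = 5*sin(9*x/5)/3:
  f'(x)  = 3*cos(9*x/5)
  f''(x) = -27*sin(9*x/5)/5
Substitute x = B_t and multiply the f'' term by 1/2:
  drift     = (1/2) * (-27*sin(9*x/5)/5) evaluated at B_t = -27*sin(9*B_t/5)/10
  diffusion = (3*cos(9*x/5)) evaluated at B_t = 3*cos(9*B_t/5)
Therefore d(5*sin(9*B_t/5)/3) = (-27*sin(9*B_t/5)/10) dt + (3*cos(9*B_t/5)) dB_t.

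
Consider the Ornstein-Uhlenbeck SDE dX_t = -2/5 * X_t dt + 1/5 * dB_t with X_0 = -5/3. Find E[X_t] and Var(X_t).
E[X_t] = -5*exp(-2*t/5)/3; Var(X_t) = 1/20 - exp(-4*t/5)/20

The OU SDE dX = -theta X dt + sigma dB admits the integrating factor exp(theta t): d(exp(theta t) X_t) = sigma exp(theta t) dB_t. Integrating from 0 to t:
  X_t = x_0 * exp(-theta t) + sigma * int_0^t exp(-theta (t-s)) dB_s.
The Itô integral has mean 0 and (by the Itô isometry) variance sigma^2 * int_0^t exp(-2 theta (t - s)) ds = sigma^2 * (1 - exp(-2 theta t)) / (2 theta).
With theta = 2/5, sigma = 1/5, x_0 = -5/3:
  E[X_t] = -5/3 * exp(-2/5 t) = -5*exp(-2*t/5)/3
  Var(X_t) = (1/5)^2 * (1 - exp(-2*2/5 t)) / (2 * 2/5) = 1/20 - exp(-4*t/5)/20.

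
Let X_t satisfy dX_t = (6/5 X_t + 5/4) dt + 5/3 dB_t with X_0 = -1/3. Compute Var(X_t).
Var(X_t) = 125*exp(12*t/5)/108 - 125/108

The variance V(t) = Var(X_t) satisfies V'(t) = 2 a V(t) + c^2 with V(0) = 0 (drift coefficient is linear in X, diffusion is constant). With a = 6/5, c = 5/3, the solution is
  V(t) = (c^2 / (2 a)) * (exp(2 a t) - 1)
       = ((5/3)^2 / (2*(6/5))) * (exp((12/5) t) - 1)
       = 125*exp(12*t/5)/108 - 125/108.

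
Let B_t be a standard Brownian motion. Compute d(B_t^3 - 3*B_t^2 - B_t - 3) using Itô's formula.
d(B_t^3 - 3*B_t^2 - B_t - 3) = (3*B_t - 3) dt + (3*B_t^2 - 6*B_t - 1) dB_t

Itô's formula for f(B_t) gives d f(B_t) = f'(B_t) dB_t + (1/2) f''(B_t) dt. Compute derivatives of f(x) = x^3 - 3*x^2 - x - 3:
  f'(x)  = 3*x^2 - 6*x - 1
  f''(x) = 6*x - 6
Substitute x = B_t and multiply the f'' term by 1/2:
  drift     = (1/2) * (6*x - 6) evaluated at B_t = 3*B_t - 3
  diffusion = (3*x^2 - 6*x - 1) evaluated at B_t = 3*B_t^2 - 6*B_t - 1
Therefore d(B_t^3 - 3*B_t^2 - B_t - 3) = (3*B_t - 3) dt + (3*B_t^2 - 6*B_t - 1) dB_t.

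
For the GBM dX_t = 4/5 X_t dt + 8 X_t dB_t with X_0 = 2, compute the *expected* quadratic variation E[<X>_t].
E[<X>_t] = 160*exp(328*t/5)/41 - 160/41

<X>_t = int_0^t (8 * X_s)^2 ds. Taking expectation inside the integral: E[<X>_t] = 8^2 * int_0^t E[X_s^2] ds. For GBM, E[X_s^2] = x_0^2 * exp((2 mu + sigma^2) s). Integrating:
  E[<X>_t] = 8^2 * 2^2 * (exp((2*(4/5) + 8^2) t) - 1) / (2*(4/5) + 8^2)
           = 8^2 * 2^2 * (exp((328/5) t) - 1) / (328/5) = 160*exp(328*t/5)/41 - 160/41.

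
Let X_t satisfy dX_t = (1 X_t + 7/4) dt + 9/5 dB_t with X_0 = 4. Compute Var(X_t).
Var(X_t) = 81*exp(2*t)/50 - 81/50

The variance V(t) = Var(X_t) satisfies V'(t) = 2 a V(t) + c^2 with V(0) = 0 (drift coefficient is linear in X, diffusion is constant). With a = 1, c = 9/5, the solution is
  V(t) = (c^2 / (2 a)) * (exp(2 a t) - 1)
       = ((9/5)^2 / (2*1)) * (exp(2 t) - 1)
       = 81*exp(2*t)/50 - 81/50.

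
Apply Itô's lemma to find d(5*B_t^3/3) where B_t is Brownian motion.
d(5*B_t^3/3) = (5*B_t) dt + (5*B_t^2) dB_t

Itô's formula for f(B_t) gives d f(B_t) = f'(B_t) dB_t + (1/2) f''(B_t) dt. Compute derivatives of f(x) = 5*x^3/3:
  f'(x)  = 5*x^2
  f''(x) = 10*x
Substitute x = B_t and multiply the f'' term by 1/2:
  drift     = (1/2) * (10*x) evaluated at B_t = 5*B_t
  diffusion = (5*x^2) evaluated at B_t = 5*B_t^2
Therefore d(5*B_t^3/3) = (5*B_t) dt + (5*B_t^2) dB_t.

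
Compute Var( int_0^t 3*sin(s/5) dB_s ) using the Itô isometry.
Var = 9*t/2 - 45*sin(2*t/5)/4

The Itô integral of a deterministic integrand f(s) has mean 0 because each increment f(s) * (B_{s+ds} - B_s) has mean 0. By the Itô isometry:
  Var( int_0^t f(s) dB_s ) = E[ (int_0^t f(s) dB_s)^2 ] = int_0^t f(s)^2 ds.
Here f(s) = 3*sin(s/5), so f(s)^2 = 9*sin(s/5)^2. Integrate:
  int_0^t (9*sin(s/5)^2) ds = 9*t/2 - 45*sin(2*t/5)/4.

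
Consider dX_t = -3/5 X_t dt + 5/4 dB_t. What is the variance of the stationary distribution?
lim Var(X_t) = 125/96

The OU SDE dX = -theta X dt + sigma dB admits the integrating factor exp(theta t): d(exp(theta t) X_t) = sigma exp(theta t) dB_t. Integrating from 0 to t gives X_t = x_0 * exp(-theta t) + sigma * int_0^t exp(-theta (t-s)) dB_s for any initial x_0. The Itô integral has variance (by the Itô isometry) sigma^2 * int_0^t exp(-2 theta (t - s)) ds = sigma^2 * (1 - exp(-2 theta t)) / (2 theta), independent of x_0.
With theta = 3/5, sigma = 5/4:
  Var(X_t) = (5/4)^2 * (1 - exp(-2*3/5 t)) / (2 * 3/5) = 125/96 - 125*exp(-6*t/5)/96.
As t -> infinity, exp(-2*3/5 t) -> 0, so the stationary variance is sigma^2 / (2 theta) = 125/96.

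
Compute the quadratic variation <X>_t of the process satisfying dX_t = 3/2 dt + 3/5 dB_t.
<X>_t = 9*t/25

For an Itô process dX_t = a(t) dt + b(t) dB_t, the quadratic variation is <X>_t = int_0^t b(s)^2 ds (the drift term does not contribute). Here b(s) = 3/5, so
  b(s)^2 = 9/25.
Integrating from 0 to t:
  <X>_t = int_0^t (9/25) ds = 9*t/25.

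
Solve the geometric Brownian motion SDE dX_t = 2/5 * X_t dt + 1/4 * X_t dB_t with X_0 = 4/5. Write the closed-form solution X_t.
X_t = 4/5 * exp((59/160) * t + (1/4) * B_t)

For GBM dX = mu X dt + sigma X dB with X_0 = x_0, apply Itô to Y = log X: dY = (mu - sigma^2/2) dt + sigma dB, so Y_t = log(x_0) + (mu - sigma^2/2) t + sigma B_t and hence X_t = x_0 * exp((mu - sigma^2/2) t + sigma B_t).
With mu = 2/5, sigma = 1/4, x_0 = 4/5, this gives:
  X_t = 4/5 * exp((59/160) * t + (1/4) * B_t).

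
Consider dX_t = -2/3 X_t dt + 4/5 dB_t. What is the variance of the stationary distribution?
lim Var(X_t) = 12/25

The OU SDE dX = -theta X dt + sigma dB admits the integrating factor exp(theta t): d(exp(theta t) X_t) = sigma exp(theta t) dB_t. Integrating from 0 to t gives X_t = x_0 * exp(-theta t) + sigma * int_0^t exp(-theta (t-s)) dB_s for any initial x_0. The Itô integral has variance (by the Itô isometry) sigma^2 * int_0^t exp(-2 theta (t - s)) ds = sigma^2 * (1 - exp(-2 theta t)) / (2 theta), independent of x_0.
With theta = 2/3, sigma = 4/5:
  Var(X_t) = (4/5)^2 * (1 - exp(-2*2/3 t)) / (2 * 2/3) = 12/25 - 12*exp(-4*t/3)/25.
As t -> infinity, exp(-2*2/3 t) -> 0, so the stationary variance is sigma^2 / (2 theta) = 12/25.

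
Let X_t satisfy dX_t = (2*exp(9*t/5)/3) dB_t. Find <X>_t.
<X>_t = 10*exp(18*t/5)/81 - 10/81

For an Itô process dX_t = a(t) dt + b(t) dB_t, the quadratic variation is <X>_t = int_0^t b(s)^2 ds (the drift term does not contribute). Here b(s) = 2*exp(9*s/5)/3, so
  b(s)^2 = 4*exp(18*s/5)/9.
Integrating from 0 to t:
  <X>_t = int_0^t (4*exp(18*s/5)/9) ds = 10*exp(18*t/5)/81 - 10/81.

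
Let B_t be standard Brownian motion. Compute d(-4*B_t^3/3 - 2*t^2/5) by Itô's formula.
d(-4*B_t^3/3 - 2*t^2/5) = (-4*B_t - 4*t/5) dt + (-4*B_t^2) dB_t

Itô's formula for f(t, x): d f(t, B_t) = (f_t + (1/2) f_xx) dt + f_x dB_t. Compute partials of f(t, x) = -2*t^2/5 - 4*x^3/3:
  f_t(t,x)  = -4*t/5
  f_x(t,x)  = -4*x^2
  f_xx(t,x) = -8*x
Assemble drift = f_t + (1/2) f_xx = -4*t/5 - 4*x and diffusion = f_x = -4*x^2. Substituting x = B_t:
  d(-4*B_t^3/3 - 2*t^2/5) = (-4*B_t - 4*t/5) dt + (-4*B_t^2) dB_t.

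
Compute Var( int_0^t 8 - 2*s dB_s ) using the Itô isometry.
Var = 4*t*(t^2 - 12*t + 48)/3

The Itô integral of a deterministic integrand f(s) has mean 0 because each increment f(s) * (B_{s+ds} - B_s) has mean 0. By the Itô isometry:
  Var( int_0^t f(s) dB_s ) = E[ (int_0^t f(s) dB_s)^2 ] = int_0^t f(s)^2 ds.
Here f(s) = 8 - 2*s, so f(s)^2 = 4*(s - 4)^2. Integrate:
  int_0^t (4*(s - 4)^2) ds = 4*t*(t^2 - 12*t + 48)/3.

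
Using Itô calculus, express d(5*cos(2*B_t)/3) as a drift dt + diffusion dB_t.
d(5*cos(2*B_t)/3) = (-10*cos(2*B_t)/3) dt + (-10*sin(2*B_t)/3) dB_t

Itô's formula for f(B_t) gives d f(B_t) = f'(B_t) dB_t + (1/2) f''(B_t) dt. Compute derivatives of f(x) = 5*cos(2*x)/3:
  f'(x)  = -10*sin(2*x)/3
  f''(x) = -20*cos(2*x)/3
Substitute x = B_t and multiply the f'' term by 1/2:
  drift     = (1/2) * (-20*cos(2*x)/3) evaluated at B_t = -10*cos(2*B_t)/3
  diffusion = (-10*sin(2*x)/3) evaluated at B_t = -10*sin(2*B_t)/3
Therefore d(5*cos(2*B_t)/3) = (-10*cos(2*B_t)/3) dt + (-10*sin(2*B_t)/3) dB_t.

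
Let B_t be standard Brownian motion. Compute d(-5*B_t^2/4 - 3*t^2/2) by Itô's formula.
d(-5*B_t^2/4 - 3*t^2/2) = (-3*t - 5/4) dt + (-5*B_t/2) dB_t

Itô's formula for f(t, x): d f(t, B_t) = (f_t + (1/2) f_xx) dt + f_x dB_t. Compute partials of f(t, x) = -3*t^2/2 - 5*x^2/4:
  f_t(t,x)  = -3*t
  f_x(t,x)  = -5*x/2
  f_xx(t,x) = -5/2
Assemble drift = f_t + (1/2) f_xx = -3*t - 5/4 and diffusion = f_x = -5*x/2. Substituting x = B_t:
  d(-5*B_t^2/4 - 3*t^2/2) = (-3*t - 5/4) dt + (-5*B_t/2) dB_t.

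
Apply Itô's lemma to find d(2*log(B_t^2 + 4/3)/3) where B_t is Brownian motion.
d(2*log(B_t^2 + 4/3)/3) = (2*(4 - 3*B_t^2)/(3*B_t^2 + 4)^2) dt + (4*B_t/(3*B_t^2 + 4)) dB_t

Itô's formula for f(B_t) gives d f(B_t) = f'(B_t) dB_t + (1/2) f''(B_t) dt. Compute derivatives of f(x) = 2*log(x^2 + 4/3)/3:
  f'(x)  = 4*x/(3*x^2 + 4)
  f''(x) = 4*(4 - 3*x^2)/(3*x^2 + 4)^2
Substitute x = B_t and multiply the f'' term by 1/2:
  drift     = (1/2) * (4*(4 - 3*x^2)/(3*x^2 + 4)^2) evaluated at B_t = 2*(4 - 3*B_t^2)/(3*B_t^2 + 4)^2
  diffusion = (4*x/(3*x^2 + 4)) evaluated at B_t = 4*B_t/(3*B_t^2 + 4)
Therefore d(2*log(B_t^2 + 4/3)/3) = (2*(4 - 3*B_t^2)/(3*B_t^2 + 4)^2) dt + (4*B_t/(3*B_t^2 + 4)) dB_t.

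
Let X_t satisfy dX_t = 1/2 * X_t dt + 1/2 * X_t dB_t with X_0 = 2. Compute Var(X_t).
Var(X_t) = 4*(exp(t/4) - 1)*exp(t)

For GBM dX = mu X dt + sigma X dB with X_0 = x_0, apply Itô to Y = log X: dY = (mu - sigma^2/2) dt + sigma dB, so Y_t = log(x_0) + (mu - sigma^2/2) t + sigma B_t and hence X_t = x_0 * exp((mu - sigma^2/2) t + sigma B_t).
With mu = 1/2, sigma = 1/2, x_0 = 2, this gives:
  X_t = 2 * exp((3/8) * t + (1/2) * B_t).
Since sigma*B_t ~ Normal(0, sigma^2 t), E[exp(sigma*B_t)] = exp(sigma^2 t / 2); so E[X_t] = x_0 * exp((mu - sigma^2/2) t) * exp(sigma^2 t / 2) = x_0 * exp(mu t) = 2*exp(t/2).
Var(X_t) = E[X_t^2] - (E[X_t])^2 = x_0^2 * exp(2 mu t) * (exp(sigma^2 t) - 1) = 4*(exp(t/4) - 1)*exp(t).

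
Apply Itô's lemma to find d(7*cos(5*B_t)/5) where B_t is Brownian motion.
d(7*cos(5*B_t)/5) = (-35*cos(5*B_t)/2) dt + (-7*sin(5*B_t)) dB_t

Itô's formula for f(B_t) gives d f(B_t) = f'(B_t) dB_t + (1/2) f''(B_t) dt. Compute derivatives of f(x) = 7*cos(5*x)/5:
  f'(x)  = -7*sin(5*x)
  f''(x) = -35*cos(5*x)
Substitute x = B_t and multiply the f'' term by 1/2:
  drift     = (1/2) * (-35*cos(5*x)) evaluated at B_t = -35*cos(5*B_t)/2
  diffusion = (-7*sin(5*x)) evaluated at B_t = -7*sin(5*B_t)
Therefore d(7*cos(5*B_t)/5) = (-35*cos(5*B_t)/2) dt + (-7*sin(5*B_t)) dB_t.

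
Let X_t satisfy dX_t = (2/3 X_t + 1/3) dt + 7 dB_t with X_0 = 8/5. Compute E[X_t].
E[X_t] = 21*exp(2*t/3)/10 - 1/2

Taking expectations and using E[dB_t] = 0, the mean m(t) = E[X_t] satisfies the ODE m'(t) = a m(t) + b with m(0) = x_0. With a = 2/3, b = 1/3, x_0 = 8/5, the solution is
  m(t) = x_0 * exp(a t) + (b/a) * (exp(a t) - 1)
       = (8/5) * exp((2/3) t) + ((1/3)/(2/3)) * (exp((2/3) t) - 1)
       = 21*exp(2*t/3)/10 - 1/2.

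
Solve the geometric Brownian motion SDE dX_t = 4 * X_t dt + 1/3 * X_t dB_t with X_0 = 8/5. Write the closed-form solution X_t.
X_t = 8/5 * exp((71/18) * t + (1/3) * B_t)

For GBM dX = mu X dt + sigma X dB with X_0 = x_0, apply Itô to Y = log X: dY = (mu - sigma^2/2) dt + sigma dB, so Y_t = log(x_0) + (mu - sigma^2/2) t + sigma B_t and hence X_t = x_0 * exp((mu - sigma^2/2) t + sigma B_t).
With mu = 4, sigma = 1/3, x_0 = 8/5, this gives:
  X_t = 8/5 * exp((71/18) * t + (1/3) * B_t).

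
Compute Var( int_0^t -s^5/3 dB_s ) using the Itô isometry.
Var = t^11/99

The Itô integral of a deterministic integrand f(s) has mean 0 because each increment f(s) * (B_{s+ds} - B_s) has mean 0. By the Itô isometry:
  Var( int_0^t f(s) dB_s ) = E[ (int_0^t f(s) dB_s)^2 ] = int_0^t f(s)^2 ds.
Here f(s) = -s^5/3, so f(s)^2 = s^10/9. Integrate:
  int_0^t (s^10/9) ds = t^11/99.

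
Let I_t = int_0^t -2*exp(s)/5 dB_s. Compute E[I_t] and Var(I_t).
E[I_t] = 0; Var(I_t) = 2*exp(2*t)/25 - 2/25

The Itô integral of a deterministic integrand f(s) has mean 0 because each increment f(s) * (B_{s+ds} - B_s) has mean 0. By the Itô isometry:
  Var( int_0^t f(s) dB_s ) = E[ (int_0^t f(s) dB_s)^2 ] = int_0^t f(s)^2 ds.
Here f(s) = -2*exp(s)/5, so f(s)^2 = 4*exp(2*s)/25. Integrate:
  int_0^t (4*exp(2*s)/25) ds = 2*exp(2*t)/25 - 2/25.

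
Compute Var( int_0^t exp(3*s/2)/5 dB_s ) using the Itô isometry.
Var = exp(3*t)/75 - 1/75

The Itô integral of a deterministic integrand f(s) has mean 0 because each increment f(s) * (B_{s+ds} - B_s) has mean 0. By the Itô isometry:
  Var( int_0^t f(s) dB_s ) = E[ (int_0^t f(s) dB_s)^2 ] = int_0^t f(s)^2 ds.
Here f(s) = exp(3*s/2)/5, so f(s)^2 = exp(3*s)/25. Integrate:
  int_0^t (exp(3*s)/25) ds = exp(3*t)/75 - 1/75.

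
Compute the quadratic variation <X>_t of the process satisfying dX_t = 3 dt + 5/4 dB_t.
<X>_t = 25*t/16

For an Itô process dX_t = a(t) dt + b(t) dB_t, the quadratic variation is <X>_t = int_0^t b(s)^2 ds (the drift term does not contribute). Here b(s) = 5/4, so
  b(s)^2 = 25/16.
Integrating from 0 to t:
  <X>_t = int_0^t (25/16) ds = 25*t/16.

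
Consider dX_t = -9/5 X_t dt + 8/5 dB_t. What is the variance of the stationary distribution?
lim Var(X_t) = 32/45

The OU SDE dX = -theta X dt + sigma dB admits the integrating factor exp(theta t): d(exp(theta t) X_t) = sigma exp(theta t) dB_t. Integrating from 0 to t gives X_t = x_0 * exp(-theta t) + sigma * int_0^t exp(-theta (t-s)) dB_s for any initial x_0. The Itô integral has variance (by the Itô isometry) sigma^2 * int_0^t exp(-2 theta (t - s)) ds = sigma^2 * (1 - exp(-2 theta t)) / (2 theta), independent of x_0.
With theta = 9/5, sigma = 8/5:
  Var(X_t) = (8/5)^2 * (1 - exp(-2*9/5 t)) / (2 * 9/5) = 32/45 - 32*exp(-18*t/5)/45.
As t -> infinity, exp(-2*9/5 t) -> 0, so the stationary variance is sigma^2 / (2 theta) = 32/45.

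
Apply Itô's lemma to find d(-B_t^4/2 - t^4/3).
d(-B_t^4/2 - t^4/3) = (-3*B_t^2 - 4*t^3/3) dt + (-2*B_t^3) dB_t

Itô's formula for f(t, x): d f(t, B_t) = (f_t + (1/2) f_xx) dt + f_x dB_t. Compute partials of f(t, x) = -t^4/3 - x^4/2:
  f_t(t,x)  = -4*t^3/3
  f_x(t,x)  = -2*x^3
  f_xx(t,x) = -6*x^2
Assemble drift = f_t + (1/2) f_xx = -4*t^3/3 - 3*x^2 and diffusion = f_x = -2*x^3. Substituting x = B_t:
  d(-B_t^4/2 - t^4/3) = (-3*B_t^2 - 4*t^3/3) dt + (-2*B_t^3) dB_t.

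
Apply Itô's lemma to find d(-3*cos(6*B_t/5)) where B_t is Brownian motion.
d(-3*cos(6*B_t/5)) = (54*cos(6*B_t/5)/25) dt + (18*sin(6*B_t/5)/5) dB_t

Itô's formula for f(B_t) gives d f(B_t) = f'(B_t) dB_t + (1/2) f''(B_t) dt. Compute derivatives of f(x) = -3*cos(6*x/5):
  f'(x)  = 18*sin(6*x/5)/5
  f''(x) = 108*cos(6*x/5)/25
Substitute x = B_t and multiply the f'' term by 1/2:
  drift     = (1/2) * (108*cos(6*x/5)/25) evaluated at B_t = 54*cos(6*B_t/5)/25
  diffusion = (18*sin(6*x/5)/5) evaluated at B_t = 18*sin(6*B_t/5)/5
Therefore d(-3*cos(6*B_t/5)) = (54*cos(6*B_t/5)/25) dt + (18*sin(6*B_t/5)/5) dB_t.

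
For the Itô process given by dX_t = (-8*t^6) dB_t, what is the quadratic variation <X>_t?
<X>_t = 64*t^13/13

For an Itô process dX_t = a(t) dt + b(t) dB_t, the quadratic variation is <X>_t = int_0^t b(s)^2 ds (the drift term does not contribute). Here b(s) = -8*s^6, so
  b(s)^2 = 64*s^12.
Integrating from 0 to t:
  <X>_t = int_0^t (64*s^12) ds = 64*t^13/13.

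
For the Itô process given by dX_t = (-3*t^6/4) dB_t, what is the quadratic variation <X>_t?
<X>_t = 9*t^13/208

For an Itô process dX_t = a(t) dt + b(t) dB_t, the quadratic variation is <X>_t = int_0^t b(s)^2 ds (the drift term does not contribute). Here b(s) = -3*s^6/4, so
  b(s)^2 = 9*s^12/16.
Integrating from 0 to t:
  <X>_t = int_0^t (9*s^12/16) ds = 9*t^13/208.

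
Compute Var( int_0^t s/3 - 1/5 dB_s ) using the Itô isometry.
Var = t*(25*t^2 - 45*t + 27)/675

The Itô integral of a deterministic integrand f(s) has mean 0 because each increment f(s) * (B_{s+ds} - B_s) has mean 0. By the Itô isometry:
  Var( int_0^t f(s) dB_s ) = E[ (int_0^t f(s) dB_s)^2 ] = int_0^t f(s)^2 ds.
Here f(s) = s/3 - 1/5, so f(s)^2 = (5*s - 3)^2/225. Integrate:
  int_0^t ((5*s - 3)^2/225) ds = t*(25*t^2 - 45*t + 27)/675.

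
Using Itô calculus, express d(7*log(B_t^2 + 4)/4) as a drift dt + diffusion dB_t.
d(7*log(B_t^2 + 4)/4) = (7*(4 - B_t^2)/(4*(B_t^2 + 4)^2)) dt + (7*B_t/(2*(B_t^2 + 4))) dB_t

Itô's formula for f(B_t) gives d f(B_t) = f'(B_t) dB_t + (1/2) f''(B_t) dt. Compute derivatives of f(x) = 7*log(x^2 + 4)/4:
  f'(x)  = 7*x/(2*(x^2 + 4))
  f''(x) = 7*(4 - x^2)/(2*(x^2 + 4)^2)
Substitute x = B_t and multiply the f'' term by 1/2:
  drift     = (1/2) * (7*(4 - x^2)/(2*(x^2 + 4)^2)) evaluated at B_t = 7*(4 - B_t^2)/(4*(B_t^2 + 4)^2)
  diffusion = (7*x/(2*(x^2 + 4))) evaluated at B_t = 7*B_t/(2*(B_t^2 + 4))
Therefore d(7*log(B_t^2 + 4)/4) = (7*(4 - B_t^2)/(4*(B_t^2 + 4)^2)) dt + (7*B_t/(2*(B_t^2 + 4))) dB_t.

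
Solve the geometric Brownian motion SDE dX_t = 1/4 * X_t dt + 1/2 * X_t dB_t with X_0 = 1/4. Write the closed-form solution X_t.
X_t = 1/4 * exp((1/8) * t + (1/2) * B_t)

For GBM dX = mu X dt + sigma X dB with X_0 = x_0, apply Itô to Y = log X: dY = (mu - sigma^2/2) dt + sigma dB, so Y_t = log(x_0) + (mu - sigma^2/2) t + sigma B_t and hence X_t = x_0 * exp((mu - sigma^2/2) t + sigma B_t).
With mu = 1/4, sigma = 1/2, x_0 = 1/4, this gives:
  X_t = 1/4 * exp((1/8) * t + (1/2) * B_t).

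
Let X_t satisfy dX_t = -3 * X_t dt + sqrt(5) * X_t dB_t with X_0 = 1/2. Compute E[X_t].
E[X_t] = exp(-3*t)/2

For GBM dX = mu X dt + sigma X dB with X_0 = x_0, apply Itô to Y = log X: dY = (mu - sigma^2/2) dt + sigma dB, so Y_t = log(x_0) + (mu - sigma^2/2) t + sigma B_t and hence X_t = x_0 * exp((mu - sigma^2/2) t + sigma B_t).
With mu = -3, sigma = sqrt(5), x_0 = 1/2, this gives:
  X_t = 1/2 * exp((-11/2) * t + (sqrt(5)) * B_t).
Since sigma*B_t ~ Normal(0, sigma^2 t), E[exp(sigma*B_t)] = exp(sigma^2 t / 2); so E[X_t] = x_0 * exp((mu - sigma^2/2) t) * exp(sigma^2 t / 2) = x_0 * exp(mu t) = exp(-3*t)/2.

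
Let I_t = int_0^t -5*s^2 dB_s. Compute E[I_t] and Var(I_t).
E[I_t] = 0; Var(I_t) = 5*t^5

The Itô integral of a deterministic integrand f(s) has mean 0 because each increment f(s) * (B_{s+ds} - B_s) has mean 0. By the Itô isometry:
  Var( int_0^t f(s) dB_s ) = E[ (int_0^t f(s) dB_s)^2 ] = int_0^t f(s)^2 ds.
Here f(s) = -5*s^2, so f(s)^2 = 25*s^4. Integrate:
  int_0^t (25*s^4) ds = 5*t^5.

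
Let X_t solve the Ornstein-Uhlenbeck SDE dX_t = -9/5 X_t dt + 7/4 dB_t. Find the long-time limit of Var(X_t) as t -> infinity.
lim Var(X_t) = 245/288

The OU SDE dX = -theta X dt + sigma dB admits the integrating factor exp(theta t): d(exp(theta t) X_t) = sigma exp(theta t) dB_t. Integrating from 0 to t gives X_t = x_0 * exp(-theta t) + sigma * int_0^t exp(-theta (t-s)) dB_s for any initial x_0. The Itô integral has variance (by the Itô isometry) sigma^2 * int_0^t exp(-2 theta (t - s)) ds = sigma^2 * (1 - exp(-2 theta t)) / (2 theta), independent of x_0.
With theta = 9/5, sigma = 7/4:
  Var(X_t) = (7/4)^2 * (1 - exp(-2*9/5 t)) / (2 * 9/5) = 245/288 - 245*exp(-18*t/5)/288.
As t -> infinity, exp(-2*9/5 t) -> 0, so the stationary variance is sigma^2 / (2 theta) = 245/288.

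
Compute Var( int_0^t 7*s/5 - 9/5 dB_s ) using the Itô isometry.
Var = t*(49*t^2 - 189*t + 243)/75

The Itô integral of a deterministic integrand f(s) has mean 0 because each increment f(s) * (B_{s+ds} - B_s) has mean 0. By the Itô isometry:
  Var( int_0^t f(s) dB_s ) = E[ (int_0^t f(s) dB_s)^2 ] = int_0^t f(s)^2 ds.
Here f(s) = 7*s/5 - 9/5, so f(s)^2 = (7*s - 9)^2/25. Integrate:
  int_0^t ((7*s - 9)^2/25) ds = t*(49*t^2 - 189*t + 243)/75.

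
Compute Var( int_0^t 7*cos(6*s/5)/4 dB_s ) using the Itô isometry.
Var = 49*t/32 + 245*sin(12*t/5)/384

The Itô integral of a deterministic integrand f(s) has mean 0 because each increment f(s) * (B_{s+ds} - B_s) has mean 0. By the Itô isometry:
  Var( int_0^t f(s) dB_s ) = E[ (int_0^t f(s) dB_s)^2 ] = int_0^t f(s)^2 ds.
Here f(s) = 7*cos(6*s/5)/4, so f(s)^2 = 49*cos(6*s/5)^2/16. Integrate:
  int_0^t (49*cos(6*s/5)^2/16) ds = 49*t/32 + 245*sin(12*t/5)/384.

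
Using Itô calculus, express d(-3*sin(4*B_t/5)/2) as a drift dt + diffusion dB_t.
d(-3*sin(4*B_t/5)/2) = (12*sin(4*B_t/5)/25) dt + (-6*cos(4*B_t/5)/5) dB_t

Itô's formula for f(B_t) gives d f(B_t) = f'(B_t) dB_t + (1/2) f''(B_t) dt. Compute derivatives of f(x) = -3*sin(4*x/5)/2:
  f'(x)  = -6*cos(4*x/5)/5
  f''(x) = 24*sin(4*x/5)/25
Substitute x = B_t and multiply the f'' term by 1/2:
  drift     = (1/2) * (24*sin(4*x/5)/25) evaluated at B_t = 12*sin(4*B_t/5)/25
  diffusion = (-6*cos(4*x/5)/5) evaluated at B_t = -6*cos(4*B_t/5)/5
Therefore d(-3*sin(4*B_t/5)/2) = (12*sin(4*B_t/5)/25) dt + (-6*cos(4*B_t/5)/5) dB_t.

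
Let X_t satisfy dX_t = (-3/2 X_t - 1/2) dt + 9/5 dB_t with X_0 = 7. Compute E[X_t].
E[X_t] = -1/3 + 22*exp(-3*t/2)/3

Taking expectations and using E[dB_t] = 0, the mean m(t) = E[X_t] satisfies the ODE m'(t) = a m(t) + b with m(0) = x_0. With a = -3/2, b = -1/2, x_0 = 7, the solution is
  m(t) = x_0 * exp(a t) + (b/a) * (exp(a t) - 1)
       = 7 * exp((-3/2) t) + ((-1/2)/(-3/2)) * (exp((-3/2) t) - 1)
       = -1/3 + 22*exp(-3*t/2)/3.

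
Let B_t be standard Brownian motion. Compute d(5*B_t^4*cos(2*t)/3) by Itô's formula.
d(5*B_t^4*cos(2*t)/3) = (10*B_t^2*(-B_t^2*sin(2*t) + 3*cos(2*t))/3) dt + (20*B_t^3*cos(2*t)/3) dB_t

Itô's formula for f(t, x): d f(t, B_t) = (f_t + (1/2) f_xx) dt + f_x dB_t. Compute partials of f(t, x) = 5*x^4*cos(2*t)/3:
  f_t(t,x)  = -10*x^4*sin(2*t)/3
  f_x(t,x)  = 20*x^3*cos(2*t)/3
  f_xx(t,x) = 20*x^2*cos(2*t)
Assemble drift = f_t + (1/2) f_xx = 10*x^2*(-x^2*sin(2*t) + 3*cos(2*t))/3 and diffusion = f_x = 20*x^3*cos(2*t)/3. Substituting x = B_t:
  d(5*B_t^4*cos(2*t)/3) = (10*B_t^2*(-B_t^2*sin(2*t) + 3*cos(2*t))/3) dt + (20*B_t^3*cos(2*t)/3) dB_t.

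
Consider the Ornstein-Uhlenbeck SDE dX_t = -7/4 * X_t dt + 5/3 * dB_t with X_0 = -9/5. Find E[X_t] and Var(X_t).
E[X_t] = -9*exp(-7*t/4)/5; Var(X_t) = 50/63 - 50*exp(-7*t/2)/63

The OU SDE dX = -theta X dt + sigma dB admits the integrating factor exp(theta t): d(exp(theta t) X_t) = sigma exp(theta t) dB_t. Integrating from 0 to t:
  X_t = x_0 * exp(-theta t) + sigma * int_0^t exp(-theta (t-s)) dB_s.
The Itô integral has mean 0 and (by the Itô isometry) variance sigma^2 * int_0^t exp(-2 theta (t - s)) ds = sigma^2 * (1 - exp(-2 theta t)) / (2 theta).
With theta = 7/4, sigma = 5/3, x_0 = -9/5:
  E[X_t] = -9/5 * exp(-7/4 t) = -9*exp(-7*t/4)/5
  Var(X_t) = (5/3)^2 * (1 - exp(-2*7/4 t)) / (2 * 7/4) = 50/63 - 50*exp(-7*t/2)/63.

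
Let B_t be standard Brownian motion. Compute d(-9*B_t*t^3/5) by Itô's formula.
d(-9*B_t*t^3/5) = (-27*B_t*t^2/5) dt + (-9*t^3/5) dB_t

Itô's formula for f(t, x): d f(t, B_t) = (f_t + (1/2) f_xx) dt + f_x dB_t. Compute partials of f(t, x) = -9*t^3*x/5:
  f_t(t,x)  = -27*t^2*x/5
  f_x(t,x)  = -9*t^3/5
  f_xx(t,x) = 0
Assemble drift = f_t + (1/2) f_xx = -27*t^2*x/5 and diffusion = f_x = -9*t^3/5. Substituting x = B_t:
  d(-9*B_t*t^3/5) = (-27*B_t*t^2/5) dt + (-9*t^3/5) dB_t.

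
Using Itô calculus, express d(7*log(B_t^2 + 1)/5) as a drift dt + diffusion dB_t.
d(7*log(B_t^2 + 1)/5) = (7*(1 - B_t^2)/(5*(B_t^2 + 1)^2)) dt + (14*B_t/(5*(B_t^2 + 1))) dB_t

Itô's formula for f(B_t) gives d f(B_t) = f'(B_t) dB_t + (1/2) f''(B_t) dt. Compute derivatives of f(x) = 7*log(x^2 + 1)/5:
  f'(x)  = 14*x/(5*(x^2 + 1))
  f''(x) = 14*(1 - x^2)/(5*(x^2 + 1)^2)
Substitute x = B_t and multiply the f'' term by 1/2:
  drift     = (1/2) * (14*(1 - x^2)/(5*(x^2 + 1)^2)) evaluated at B_t = 7*(1 - B_t^2)/(5*(B_t^2 + 1)^2)
  diffusion = (14*x/(5*(x^2 + 1))) evaluated at B_t = 14*B_t/(5*(B_t^2 + 1))
Therefore d(7*log(B_t^2 + 1)/5) = (7*(1 - B_t^2)/(5*(B_t^2 + 1)^2)) dt + (14*B_t/(5*(B_t^2 + 1))) dB_t.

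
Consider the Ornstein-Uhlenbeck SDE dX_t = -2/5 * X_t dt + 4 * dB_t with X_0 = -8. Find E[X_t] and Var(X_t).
E[X_t] = -8*exp(-2*t/5); Var(X_t) = 20 - 20*exp(-4*t/5)

The OU SDE dX = -theta X dt + sigma dB admits the integrating factor exp(theta t): d(exp(theta t) X_t) = sigma exp(theta t) dB_t. Integrating from 0 to t:
  X_t = x_0 * exp(-theta t) + sigma * int_0^t exp(-theta (t-s)) dB_s.
The Itô integral has mean 0 and (by the Itô isometry) variance sigma^2 * int_0^t exp(-2 theta (t - s)) ds = sigma^2 * (1 - exp(-2 theta t)) / (2 theta).
With theta = 2/5, sigma = 4, x_0 = -8:
  E[X_t] = -8 * exp(-2/5 t) = -8*exp(-2*t/5)
  Var(X_t) = (4)^2 * (1 - exp(-2*2/5 t)) / (2 * 2/5) = 20 - 20*exp(-4*t/5).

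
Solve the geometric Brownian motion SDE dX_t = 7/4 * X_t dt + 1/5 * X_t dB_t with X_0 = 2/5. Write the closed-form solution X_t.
X_t = 2/5 * exp((173/100) * t + (1/5) * B_t)

For GBM dX = mu X dt + sigma X dB with X_0 = x_0, apply Itô to Y = log X: dY = (mu - sigma^2/2) dt + sigma dB, so Y_t = log(x_0) + (mu - sigma^2/2) t + sigma B_t and hence X_t = x_0 * exp((mu - sigma^2/2) t + sigma B_t).
With mu = 7/4, sigma = 1/5, x_0 = 2/5, this gives:
  X_t = 2/5 * exp((173/100) * t + (1/5) * B_t).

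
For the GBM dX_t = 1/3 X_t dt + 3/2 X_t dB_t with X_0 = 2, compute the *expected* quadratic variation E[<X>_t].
E[<X>_t] = 108*exp(35*t/12)/35 - 108/35

<X>_t = int_0^t ((3/2) * X_s)^2 ds. Taking expectation inside the integral: E[<X>_t] = (3/2)^2 * int_0^t E[X_s^2] ds. For GBM, E[X_s^2] = x_0^2 * exp((2 mu + sigma^2) s). Integrating:
  E[<X>_t] = (3/2)^2 * 2^2 * (exp((2*(1/3) + (3/2)^2) t) - 1) / (2*(1/3) + (3/2)^2)
           = (3/2)^2 * 2^2 * (exp((35/12) t) - 1) / (35/12) = 108*exp(35*t/12)/35 - 108/35.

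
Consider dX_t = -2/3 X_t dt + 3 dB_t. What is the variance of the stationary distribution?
lim Var(X_t) = 27/4

The OU SDE dX = -theta X dt + sigma dB admits the integrating factor exp(theta t): d(exp(theta t) X_t) = sigma exp(theta t) dB_t. Integrating from 0 to t gives X_t = x_0 * exp(-theta t) + sigma * int_0^t exp(-theta (t-s)) dB_s for any initial x_0. The Itô integral has variance (by the Itô isometry) sigma^2 * int_0^t exp(-2 theta (t - s)) ds = sigma^2 * (1 - exp(-2 theta t)) / (2 theta), independent of x_0.
With theta = 2/3, sigma = 3:
  Var(X_t) = (3)^2 * (1 - exp(-2*2/3 t)) / (2 * 2/3) = 27/4 - 27*exp(-4*t/3)/4.
As t -> infinity, exp(-2*2/3 t) -> 0, so the stationary variance is sigma^2 / (2 theta) = 27/4.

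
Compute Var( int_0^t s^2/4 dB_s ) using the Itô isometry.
Var = t^5/80

The Itô integral of a deterministic integrand f(s) has mean 0 because each increment f(s) * (B_{s+ds} - B_s) has mean 0. By the Itô isometry:
  Var( int_0^t f(s) dB_s ) = E[ (int_0^t f(s) dB_s)^2 ] = int_0^t f(s)^2 ds.
Here f(s) = s^2/4, so f(s)^2 = s^4/16. Integrate:
  int_0^t (s^4/16) ds = t^5/80.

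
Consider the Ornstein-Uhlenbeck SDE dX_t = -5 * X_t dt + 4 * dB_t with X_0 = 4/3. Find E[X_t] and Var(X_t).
E[X_t] = 4*exp(-5*t)/3; Var(X_t) = 8/5 - 8*exp(-10*t)/5

The OU SDE dX = -theta X dt + sigma dB admits the integrating factor exp(theta t): d(exp(theta t) X_t) = sigma exp(theta t) dB_t. Integrating from 0 to t:
  X_t = x_0 * exp(-theta t) + sigma * int_0^t exp(-theta (t-s)) dB_s.
The Itô integral has mean 0 and (by the Itô isometry) variance sigma^2 * int_0^t exp(-2 theta (t - s)) ds = sigma^2 * (1 - exp(-2 theta t)) / (2 theta).
With theta = 5, sigma = 4, x_0 = 4/3:
  E[X_t] = 4/3 * exp(-5 t) = 4*exp(-5*t)/3
  Var(X_t) = (4)^2 * (1 - exp(-2*5 t)) / (2 * 5) = 8/5 - 8*exp(-10*t)/5.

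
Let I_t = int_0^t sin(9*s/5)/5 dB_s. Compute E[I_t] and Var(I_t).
E[I_t] = 0; Var(I_t) = t/50 - sin(18*t/5)/180

The Itô integral of a deterministic integrand f(s) has mean 0 because each increment f(s) * (B_{s+ds} - B_s) has mean 0. By the Itô isometry:
  Var( int_0^t f(s) dB_s ) = E[ (int_0^t f(s) dB_s)^2 ] = int_0^t f(s)^2 ds.
Here f(s) = sin(9*s/5)/5, so f(s)^2 = sin(9*s/5)^2/25. Integrate:
  int_0^t (sin(9*s/5)^2/25) ds = t/50 - sin(18*t/5)/180.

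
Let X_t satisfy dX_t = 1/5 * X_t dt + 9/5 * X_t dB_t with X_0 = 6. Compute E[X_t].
E[X_t] = 6*exp(t/5)

For GBM dX = mu X dt + sigma X dB with X_0 = x_0, apply Itô to Y = log X: dY = (mu - sigma^2/2) dt + sigma dB, so Y_t = log(x_0) + (mu - sigma^2/2) t + sigma B_t and hence X_t = x_0 * exp((mu - sigma^2/2) t + sigma B_t).
With mu = 1/5, sigma = 9/5, x_0 = 6, this gives:
  X_t = 6 * exp((-71/50) * t + (9/5) * B_t).
Since sigma*B_t ~ Normal(0, sigma^2 t), E[exp(sigma*B_t)] = exp(sigma^2 t / 2); so E[X_t] = x_0 * exp((mu - sigma^2/2) t) * exp(sigma^2 t / 2) = x_0 * exp(mu t) = 6*exp(t/5).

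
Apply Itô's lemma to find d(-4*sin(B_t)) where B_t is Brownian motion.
d(-4*sin(B_t)) = (2*sin(B_t)) dt + (-4*cos(B_t)) dB_t

Itô's formula for f(B_t) gives d f(B_t) = f'(B_t) dB_t + (1/2) f''(B_t) dt. Compute derivatives of f(x) = -4*sin(x):
  f'(x)  = -4*cos(x)
  f''(x) = 4*sin(x)
Substitute x = B_t and multiply the f'' term by 1/2:
  drift     = (1/2) * (4*sin(x)) evaluated at B_t = 2*sin(B_t)
  diffusion = (-4*cos(x)) evaluated at B_t = -4*cos(B_t)
Therefore d(-4*sin(B_t)) = (2*sin(B_t)) dt + (-4*cos(B_t)) dB_t.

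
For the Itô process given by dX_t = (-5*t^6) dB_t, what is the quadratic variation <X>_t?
<X>_t = 25*t^13/13

For an Itô process dX_t = a(t) dt + b(t) dB_t, the quadratic variation is <X>_t = int_0^t b(s)^2 ds (the drift term does not contribute). Here b(s) = -5*s^6, so
  b(s)^2 = 25*s^12.
Integrating from 0 to t:
  <X>_t = int_0^t (25*s^12) ds = 25*t^13/13.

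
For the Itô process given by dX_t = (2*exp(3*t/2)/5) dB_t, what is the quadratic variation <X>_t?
<X>_t = 4*exp(3*t)/75 - 4/75

For an Itô process dX_t = a(t) dt + b(t) dB_t, the quadratic variation is <X>_t = int_0^t b(s)^2 ds (the drift term does not contribute). Here b(s) = 2*exp(3*s/2)/5, so
  b(s)^2 = 4*exp(3*s)/25.
Integrating from 0 to t:
  <X>_t = int_0^t (4*exp(3*s)/25) ds = 4*exp(3*t)/75 - 4/75.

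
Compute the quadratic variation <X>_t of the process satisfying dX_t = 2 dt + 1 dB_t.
<X>_t = t

For an Itô process dX_t = a(t) dt + b(t) dB_t, the quadratic variation is <X>_t = int_0^t b(s)^2 ds (the drift term does not contribute). Here b(s) = 1, so
  b(s)^2 = 1.
Integrating from 0 to t:
  <X>_t = int_0^t (1) ds = t.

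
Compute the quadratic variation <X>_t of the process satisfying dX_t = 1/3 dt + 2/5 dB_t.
<X>_t = 4*t/25

For an Itô process dX_t = a(t) dt + b(t) dB_t, the quadratic variation is <X>_t = int_0^t b(s)^2 ds (the drift term does not contribute). Here b(s) = 2/5, so
  b(s)^2 = 4/25.
Integrating from 0 to t:
  <X>_t = int_0^t (4/25) ds = 4*t/25.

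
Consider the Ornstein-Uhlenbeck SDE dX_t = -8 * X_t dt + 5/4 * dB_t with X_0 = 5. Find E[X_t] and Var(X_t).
E[X_t] = 5*exp(-8*t); Var(X_t) = 25/256 - 25*exp(-16*t)/256

The OU SDE dX = -theta X dt + sigma dB admits the integrating factor exp(theta t): d(exp(theta t) X_t) = sigma exp(theta t) dB_t. Integrating from 0 to t:
  X_t = x_0 * exp(-theta t) + sigma * int_0^t exp(-theta (t-s)) dB_s.
The Itô integral has mean 0 and (by the Itô isometry) variance sigma^2 * int_0^t exp(-2 theta (t - s)) ds = sigma^2 * (1 - exp(-2 theta t)) / (2 theta).
With theta = 8, sigma = 5/4, x_0 = 5:
  E[X_t] = 5 * exp(-8 t) = 5*exp(-8*t)
  Var(X_t) = (5/4)^2 * (1 - exp(-2*8 t)) / (2 * 8) = 25/256 - 25*exp(-16*t)/256.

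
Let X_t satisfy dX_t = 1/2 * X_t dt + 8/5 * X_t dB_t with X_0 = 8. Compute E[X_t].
E[X_t] = 8*exp(t/2)

For GBM dX = mu X dt + sigma X dB with X_0 = x_0, apply Itô to Y = log X: dY = (mu - sigma^2/2) dt + sigma dB, so Y_t = log(x_0) + (mu - sigma^2/2) t + sigma B_t and hence X_t = x_0 * exp((mu - sigma^2/2) t + sigma B_t).
With mu = 1/2, sigma = 8/5, x_0 = 8, this gives:
  X_t = 8 * exp((-39/50) * t + (8/5) * B_t).
Since sigma*B_t ~ Normal(0, sigma^2 t), E[exp(sigma*B_t)] = exp(sigma^2 t / 2); so E[X_t] = x_0 * exp((mu - sigma^2/2) t) * exp(sigma^2 t / 2) = x_0 * exp(mu t) = 8*exp(t/2).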